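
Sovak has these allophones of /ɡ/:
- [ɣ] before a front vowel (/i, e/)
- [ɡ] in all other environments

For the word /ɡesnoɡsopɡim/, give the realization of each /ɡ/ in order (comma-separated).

Occurrence 1 (position 1): before a front vowel (/i, e/) → [ɣ].
Occurrence 2 (position 6): no conditioning environment matches → elsewhere allophone [ɡ].
Occurrence 3 (position 10): before a front vowel (/i, e/) → [ɣ].

[ɣ], [ɡ], [ɣ]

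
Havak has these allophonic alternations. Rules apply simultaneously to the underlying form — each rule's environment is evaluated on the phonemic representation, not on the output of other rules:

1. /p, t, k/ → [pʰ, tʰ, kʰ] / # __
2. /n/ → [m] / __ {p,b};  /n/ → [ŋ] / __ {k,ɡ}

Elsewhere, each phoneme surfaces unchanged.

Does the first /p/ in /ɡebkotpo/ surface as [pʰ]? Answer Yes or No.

No

/p/ — between /t/ and /o/; rule 1 does not apply here → [p].
The actual realization is [p], not [pʰ].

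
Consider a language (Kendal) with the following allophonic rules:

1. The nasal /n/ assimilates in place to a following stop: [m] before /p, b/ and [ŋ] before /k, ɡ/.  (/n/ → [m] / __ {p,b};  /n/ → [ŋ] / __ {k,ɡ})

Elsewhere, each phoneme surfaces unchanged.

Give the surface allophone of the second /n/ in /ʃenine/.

/n/ (between /i/ and /e/) fails the environment for rule 1, so it stays [n].

[n]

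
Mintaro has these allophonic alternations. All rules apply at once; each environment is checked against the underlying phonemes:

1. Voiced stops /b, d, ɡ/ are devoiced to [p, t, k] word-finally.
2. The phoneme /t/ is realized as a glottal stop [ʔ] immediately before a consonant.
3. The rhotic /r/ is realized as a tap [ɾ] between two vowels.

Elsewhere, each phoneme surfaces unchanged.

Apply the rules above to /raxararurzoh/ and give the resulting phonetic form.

[raxaɾaɾurzoh]

/r/ (word-initial): rule 3 targets it, but not between two vowels → unchanged [r].
/a/ (between /r/ and /x/): no rule targets it → [a].
/x/ — not in any rule's target class → [x].
/a/ stays [a].
/r/ (between /a/ and /a/): between two vowels, so rule 3 applies → [ɾ].
/a/ (between /r/ and /r/): no rule targets it → [a].
/r/ (between /a/ and /u/): between two vowels, so rule 3 applies → [ɾ].
/u/ stays [u].
/r/ (between /u/ and /z/) is in the target of rule 3 but the environment (between two vowels) is not met → [r].
/z/ (between /r/ and /o/): no rule targets it → [z].
/o/ (between /z/ and /h/) is unaffected → [o].
/h/ (word-final): no rule targets it → [h].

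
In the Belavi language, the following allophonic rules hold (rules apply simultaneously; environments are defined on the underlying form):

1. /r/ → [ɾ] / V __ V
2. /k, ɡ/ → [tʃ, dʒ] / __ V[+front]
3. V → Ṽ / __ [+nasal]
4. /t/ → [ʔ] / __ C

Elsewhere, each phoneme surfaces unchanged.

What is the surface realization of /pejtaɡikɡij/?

[pejtadʒikdʒij]

/e/ (between /p/ and /j/) is in the target of rule 3 but the environment (before a nasal consonant) is not met → [e].
/t/ — between /j/ and /a/; rule 4 does not apply here → [t].
/a/ — between /t/ and /ɡ/; rule 3 does not apply here → [a].
/ɡ/ meets the environment for rule 2 (before a front vowel) → [dʒ].
/i/ (between /ɡ/ and /k/) fails the environment for rule 3, so it stays [i].
/k/ (between /i/ and /ɡ/) fails the environment for rule 2, so it stays [k].
/ɡ/ meets the environment for rule 2 (before a front vowel) → [dʒ].
/i/ (between /ɡ/ and /j/) fails the environment for rule 3, so it stays [i].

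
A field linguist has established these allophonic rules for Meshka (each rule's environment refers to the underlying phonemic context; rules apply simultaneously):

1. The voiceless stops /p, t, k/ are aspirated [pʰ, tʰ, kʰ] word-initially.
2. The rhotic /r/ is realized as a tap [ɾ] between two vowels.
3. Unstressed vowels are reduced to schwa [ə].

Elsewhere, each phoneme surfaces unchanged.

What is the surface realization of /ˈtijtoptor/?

/t/ meets the environment for rule 1 (word-initially) → [tʰ].
/i/ (between /t/ and /j/) is in the target of rule 3 but the environment (in an unstressed syllable) is not met → [i].
/j/ — not in any rule's target class → [j].
/t/ (between /j/ and /o/) is in the target of rule 1 but the environment (word-initially) is not met → [t].
/o/ (between /t/ and /p/) occurs in an unstressed syllable → [ə] by rule 3.
/p/ (between /o/ and /t/): rule 1 targets it, but not word-initially → unchanged [p].
/t/ (between /p/ and /o/) is in the target of rule 1 but the environment (word-initially) is not met → [t].
/o/ — between /t/ and /r/, in an unstressed syllable — surfaces as [ə] (rule 3).
/r/ (word-final) fails the environment for rule 2, so it stays [r].

[ˈtʰijtəptər]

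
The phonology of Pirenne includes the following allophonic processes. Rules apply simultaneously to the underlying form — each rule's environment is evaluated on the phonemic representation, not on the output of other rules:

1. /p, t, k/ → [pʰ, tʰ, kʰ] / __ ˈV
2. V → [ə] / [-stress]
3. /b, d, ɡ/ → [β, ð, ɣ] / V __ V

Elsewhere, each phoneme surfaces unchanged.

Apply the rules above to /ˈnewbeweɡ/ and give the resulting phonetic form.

/n/ (word-initial): no rule targets it → [n].
/e/ (between /n/ and /w/) is in the target of rule 2 but the environment (in an unstressed syllable) is not met → [e].
/w/ — not in any rule's target class → [w].
/b/ (between /w/ and /e/) is in the target of rule 3 but the environment (between two vowels) is not met → [b].
Rule 2 applies to /e/ (between /b/ and /w/: in an unstressed syllable) → [ə].
/w/ stays [w].
/e/ (between /w/ and /ɡ/): in an unstressed syllable, so rule 2 applies → [ə].
/ɡ/ (word-final) fails the environment for rule 3, so it stays [ɡ].

[ˈnewbəwəɡ]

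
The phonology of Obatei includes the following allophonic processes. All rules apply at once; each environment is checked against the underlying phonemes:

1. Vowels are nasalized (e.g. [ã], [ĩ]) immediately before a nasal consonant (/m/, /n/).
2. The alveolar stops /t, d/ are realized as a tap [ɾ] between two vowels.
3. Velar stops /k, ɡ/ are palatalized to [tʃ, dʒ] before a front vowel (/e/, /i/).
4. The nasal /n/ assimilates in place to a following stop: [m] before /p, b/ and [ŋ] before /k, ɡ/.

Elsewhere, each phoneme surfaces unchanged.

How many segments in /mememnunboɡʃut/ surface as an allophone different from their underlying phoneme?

Segments that undergo a rule: /e/ → [ẽ] (rule 1); /e/ → [ẽ] (rule 1); /u/ → [ũ] (rule 1); /n/ → [m] (rule 4).
All other segments surface unchanged.

4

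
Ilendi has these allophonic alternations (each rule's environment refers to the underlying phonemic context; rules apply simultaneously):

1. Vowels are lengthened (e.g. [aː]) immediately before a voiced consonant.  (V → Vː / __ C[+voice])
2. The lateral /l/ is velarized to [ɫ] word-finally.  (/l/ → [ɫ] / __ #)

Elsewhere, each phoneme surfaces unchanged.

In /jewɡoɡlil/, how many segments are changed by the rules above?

4

Segments that undergo a rule: /e/ → [eː] (rule 1); /o/ → [oː] (rule 1); /i/ → [iː] (rule 1); /l/ → [ɫ] (rule 2).
All other segments surface unchanged.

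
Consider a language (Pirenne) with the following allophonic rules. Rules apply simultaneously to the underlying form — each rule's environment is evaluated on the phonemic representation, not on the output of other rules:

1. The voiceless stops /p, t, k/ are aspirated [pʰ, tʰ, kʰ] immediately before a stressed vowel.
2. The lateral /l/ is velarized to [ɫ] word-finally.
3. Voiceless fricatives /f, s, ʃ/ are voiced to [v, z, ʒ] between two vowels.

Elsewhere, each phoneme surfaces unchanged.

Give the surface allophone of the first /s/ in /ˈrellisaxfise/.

[z]

/s/ — between /i/ and /a/, between two vowels — surfaces as [z] (rule 3).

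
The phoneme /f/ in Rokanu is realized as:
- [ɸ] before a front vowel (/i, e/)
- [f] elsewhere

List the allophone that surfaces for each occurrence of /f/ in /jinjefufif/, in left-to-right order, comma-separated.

Occurrence 1 (position 6): no conditioning environment matches → elsewhere allophone [f].
Occurrence 2 (position 8): before a front vowel (/i, e/) → [ɸ].
Occurrence 3 (position 10): no conditioning environment matches → elsewhere allophone [f].

[f], [ɸ], [f]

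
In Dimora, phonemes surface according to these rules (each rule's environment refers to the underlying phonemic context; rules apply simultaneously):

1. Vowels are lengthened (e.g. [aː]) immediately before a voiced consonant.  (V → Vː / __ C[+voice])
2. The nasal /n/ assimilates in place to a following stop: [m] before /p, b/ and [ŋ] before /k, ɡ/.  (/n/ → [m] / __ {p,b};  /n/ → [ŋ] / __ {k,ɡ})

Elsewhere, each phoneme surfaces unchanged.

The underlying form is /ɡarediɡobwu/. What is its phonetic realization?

[ɡaːreːdiːɡoːbwu]

/ɡ/ — not in any rule's target class → [ɡ].
Rule 1 applies to /a/ (between /ɡ/ and /r/: before a voiced consonant) → [aː].
/r/ — not in any rule's target class → [r].
/e/ (between /r/ and /d/): before a voiced consonant, so rule 1 applies → [eː].
/d/ — not in any rule's target class → [d].
/i/ — between /d/ and /ɡ/, before a voiced consonant — surfaces as [iː] (rule 1).
/ɡ/ (between /i/ and /o/): no rule targets it → [ɡ].
/o/ meets the environment for rule 1 (before a voiced consonant) → [oː].
/b/ (between /o/ and /w/) is unaffected → [b].
/w/ stays [w].
/u/ (word-final): rule 1 targets it, but not before a voiced consonant → unchanged [u].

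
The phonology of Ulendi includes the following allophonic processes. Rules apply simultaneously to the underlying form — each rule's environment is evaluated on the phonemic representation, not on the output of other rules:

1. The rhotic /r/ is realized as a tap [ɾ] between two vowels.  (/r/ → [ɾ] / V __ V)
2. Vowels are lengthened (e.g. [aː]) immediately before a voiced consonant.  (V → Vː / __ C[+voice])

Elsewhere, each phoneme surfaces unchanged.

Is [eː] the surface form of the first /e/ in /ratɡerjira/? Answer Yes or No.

Yes

/e/ — between /ɡ/ and /r/, before a voiced consonant — surfaces as [eː] (rule 2).
The actual realization is [eː], which matches [eː].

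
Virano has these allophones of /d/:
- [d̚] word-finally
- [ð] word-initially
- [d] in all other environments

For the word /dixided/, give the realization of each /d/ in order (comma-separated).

[ð], [d], [d̚]

Occurrence 1 (position 1): word-initially → [ð].
Occurrence 2 (position 5): no conditioning environment matches → elsewhere allophone [d].
Occurrence 3 (position 7): word-finally → [d̚].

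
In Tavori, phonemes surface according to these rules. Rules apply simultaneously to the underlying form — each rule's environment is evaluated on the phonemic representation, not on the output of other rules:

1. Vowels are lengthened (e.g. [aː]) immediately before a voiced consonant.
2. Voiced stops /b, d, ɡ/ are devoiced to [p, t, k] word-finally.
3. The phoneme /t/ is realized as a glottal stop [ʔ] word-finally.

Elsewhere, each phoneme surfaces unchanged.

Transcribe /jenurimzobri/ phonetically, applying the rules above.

[jeːnuːriːmzoːbri]

/j/ (word-initial) is unaffected → [j].
Rule 1 applies to /e/ (between /j/ and /n/: before a voiced consonant) → [eː].
/n/ — not in any rule's target class → [n].
/u/ — between /n/ and /r/, before a voiced consonant — surfaces as [uː] (rule 1).
/r/ stays [r].
/i/ — between /r/ and /m/, before a voiced consonant — surfaces as [iː] (rule 1).
/m/ (between /i/ and /z/): no rule targets it → [m].
/z/ (between /m/ and /o/): no rule targets it → [z].
/o/ meets the environment for rule 1 (before a voiced consonant) → [oː].
/b/ — between /o/ and /r/; rule 2 does not apply here → [b].
/r/ (between /b/ and /i/): no rule targets it → [r].
/i/ — word-final; rule 1 does not apply here → [i].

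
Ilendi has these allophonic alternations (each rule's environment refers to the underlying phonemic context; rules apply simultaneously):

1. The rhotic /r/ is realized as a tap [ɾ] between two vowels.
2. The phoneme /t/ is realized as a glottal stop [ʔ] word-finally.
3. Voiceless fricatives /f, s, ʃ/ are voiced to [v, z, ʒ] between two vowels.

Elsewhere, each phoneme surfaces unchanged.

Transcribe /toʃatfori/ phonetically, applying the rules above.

[toʒatfoɾi]

/t/ — word-initial; rule 2 does not apply here → [t].
/o/ (between /t/ and /ʃ/): no rule targets it → [o].
/ʃ/ — between /o/ and /a/, between two vowels — surfaces as [ʒ] (rule 3).
/a/ (between /ʃ/ and /t/) is unaffected → [a].
/t/ (between /a/ and /f/): rule 2 targets it, but not word-finally → unchanged [t].
/f/ (between /t/ and /o/): rule 3 targets it, but not between two vowels → unchanged [f].
/o/ (between /f/ and /r/): no rule targets it → [o].
Rule 1 applies to /r/ (between /o/ and /i/: between two vowels) → [ɾ].
/i/ (word-final) is unaffected → [i].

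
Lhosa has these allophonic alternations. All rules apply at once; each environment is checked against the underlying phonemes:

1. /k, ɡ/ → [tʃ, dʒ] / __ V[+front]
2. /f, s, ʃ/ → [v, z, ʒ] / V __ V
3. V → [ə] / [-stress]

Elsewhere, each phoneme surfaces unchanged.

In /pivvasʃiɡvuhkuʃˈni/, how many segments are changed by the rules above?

Segments that undergo a rule: /i/ → [ə] (rule 3); /a/ → [ə] (rule 3); /i/ → [ə] (rule 3); /u/ → [ə] (rule 3); /u/ → [ə] (rule 3).
All other segments surface unchanged.

5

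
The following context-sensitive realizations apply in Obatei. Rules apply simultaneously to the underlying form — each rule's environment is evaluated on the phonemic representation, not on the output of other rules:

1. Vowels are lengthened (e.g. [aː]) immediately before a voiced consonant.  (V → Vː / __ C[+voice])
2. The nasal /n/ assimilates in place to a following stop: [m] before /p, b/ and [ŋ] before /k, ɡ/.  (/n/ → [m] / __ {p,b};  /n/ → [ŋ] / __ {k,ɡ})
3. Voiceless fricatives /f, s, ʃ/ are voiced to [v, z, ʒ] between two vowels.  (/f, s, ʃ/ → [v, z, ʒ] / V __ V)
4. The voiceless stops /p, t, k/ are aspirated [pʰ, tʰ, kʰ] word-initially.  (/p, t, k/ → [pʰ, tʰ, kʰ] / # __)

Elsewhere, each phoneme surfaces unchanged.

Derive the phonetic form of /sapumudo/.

[sapuːmuːdo]

/s/ (word-initial) fails the environment for rule 3, so it stays [s].
/a/ (between /s/ and /p/): rule 1 targets it, but not before a voiced consonant → unchanged [a].
/p/ (between /a/ and /u/): rule 4 targets it, but not word-initially → unchanged [p].
Rule 1 applies to /u/ (between /p/ and /m/: before a voiced consonant) → [uː].
/m/ stays [m].
Rule 1 applies to /u/ (between /m/ and /d/: before a voiced consonant) → [uː].
/d/ stays [d].
/o/ (word-final): rule 1 targets it, but not before a voiced consonant → unchanged [o].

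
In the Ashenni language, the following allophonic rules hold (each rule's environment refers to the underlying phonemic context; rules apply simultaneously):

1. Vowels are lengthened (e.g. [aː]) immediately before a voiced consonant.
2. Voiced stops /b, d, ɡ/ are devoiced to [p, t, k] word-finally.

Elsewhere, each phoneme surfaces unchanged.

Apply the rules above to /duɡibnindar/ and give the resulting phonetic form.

/d/ (word-initial) is in the target of rule 2 but the environment (word-finally) is not met → [d].
/u/ meets the environment for rule 1 (before a voiced consonant) → [uː].
/ɡ/ — between /u/ and /i/; rule 2 does not apply here → [ɡ].
/i/ (between /ɡ/ and /b/): before a voiced consonant, so rule 1 applies → [iː].
/b/ — between /i/ and /n/; rule 2 does not apply here → [b].
/n/ (between /b/ and /i/) is unaffected → [n].
/i/ meets the environment for rule 1 (before a voiced consonant) → [iː].
/n/ (between /i/ and /d/): no rule targets it → [n].
/d/ (between /n/ and /a/) is in the target of rule 2 but the environment (word-finally) is not met → [d].
/a/ (between /d/ and /r/): before a voiced consonant, so rule 1 applies → [aː].
/r/ stays [r].

[duːɡiːbniːndaːr]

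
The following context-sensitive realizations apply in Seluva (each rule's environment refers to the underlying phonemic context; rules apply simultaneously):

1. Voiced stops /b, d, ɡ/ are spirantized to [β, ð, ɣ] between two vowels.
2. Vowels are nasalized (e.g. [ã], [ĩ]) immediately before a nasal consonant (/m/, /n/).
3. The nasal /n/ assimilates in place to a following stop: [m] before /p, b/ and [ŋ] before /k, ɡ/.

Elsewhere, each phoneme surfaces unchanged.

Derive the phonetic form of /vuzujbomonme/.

/v/ — not in any rule's target class → [v].
/u/ — between /v/ and /z/; rule 2 does not apply here → [u].
/z/ stays [z].
/u/ — between /z/ and /j/; rule 2 does not apply here → [u].
/j/ — not in any rule's target class → [j].
/b/ (between /j/ and /o/) fails the environment for rule 1, so it stays [b].
/o/ meets the environment for rule 2 (before a nasal consonant) → [õ].
/m/ (between /o/ and /o/) is unaffected → [m].
/o/ — between /m/ and /n/, before a nasal consonant — surfaces as [õ] (rule 2).
/n/ (between /o/ and /m/) is in the target of rule 3 but the environment (before a labial or velar stop) is not met → [n].
/m/ stays [m].
/e/ (word-final): rule 2 targets it, but not before a nasal consonant → unchanged [e].

[vuzujbõmõnme]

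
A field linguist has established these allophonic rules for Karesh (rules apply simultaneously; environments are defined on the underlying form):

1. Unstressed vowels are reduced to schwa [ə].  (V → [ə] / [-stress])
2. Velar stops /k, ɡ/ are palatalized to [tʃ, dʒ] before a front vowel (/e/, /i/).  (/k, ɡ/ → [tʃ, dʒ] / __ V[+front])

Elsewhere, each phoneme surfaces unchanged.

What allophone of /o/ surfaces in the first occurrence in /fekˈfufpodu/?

[ə]

/o/ (between /p/ and /d/) occurs in an unstressed syllable → [ə] by rule 1.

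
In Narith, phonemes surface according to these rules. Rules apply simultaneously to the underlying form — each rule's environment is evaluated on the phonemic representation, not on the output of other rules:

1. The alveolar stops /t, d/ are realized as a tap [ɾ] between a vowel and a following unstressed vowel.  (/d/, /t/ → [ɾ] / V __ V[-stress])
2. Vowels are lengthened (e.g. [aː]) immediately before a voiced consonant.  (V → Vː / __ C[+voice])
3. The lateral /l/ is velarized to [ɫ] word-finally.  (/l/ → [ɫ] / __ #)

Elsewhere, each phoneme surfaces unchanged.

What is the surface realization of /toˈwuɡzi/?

/t/ — word-initial; rule 1 does not apply here → [t].
/o/ (between /t/ and /w/): before a voiced consonant, so rule 2 applies → [oː].
/w/ (between /o/ and /u/) is unaffected → [w].
/u/ — between /w/ and /ɡ/, before a voiced consonant — surfaces as [uː] (rule 2).
/ɡ/ (between /u/ and /z/) is unaffected → [ɡ].
/z/ stays [z].
/i/ — word-final; rule 2 does not apply here → [i].

[toːˈwuːɡzi]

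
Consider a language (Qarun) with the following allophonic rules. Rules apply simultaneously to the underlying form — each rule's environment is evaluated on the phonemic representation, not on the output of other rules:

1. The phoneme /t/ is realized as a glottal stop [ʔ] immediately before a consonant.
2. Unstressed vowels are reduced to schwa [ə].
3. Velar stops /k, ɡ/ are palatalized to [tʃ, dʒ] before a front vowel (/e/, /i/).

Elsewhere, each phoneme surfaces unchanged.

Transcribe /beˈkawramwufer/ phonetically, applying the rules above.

/b/ (word-initial): no rule targets it → [b].
Rule 2 applies to /e/ (between /b/ and /k/: in an unstressed syllable) → [ə].
/k/ (between /e/ and /a/) is in the target of rule 3 but the environment (before a front vowel) is not met → [k].
/a/ — between /k/ and /w/; rule 2 does not apply here → [a].
/w/ (between /a/ and /r/) is unaffected → [w].
/r/ — not in any rule's target class → [r].
/a/ (between /r/ and /m/): in an unstressed syllable, so rule 2 applies → [ə].
/m/ (between /a/ and /w/) is unaffected → [m].
/w/ (between /m/ and /u/): no rule targets it → [w].
/u/ — between /w/ and /f/, in an unstressed syllable — surfaces as [ə] (rule 2).
/f/ — not in any rule's target class → [f].
Rule 2 applies to /e/ (between /f/ and /r/: in an unstressed syllable) → [ə].
/r/ stays [r].

[bəˈkawrəmwəfər]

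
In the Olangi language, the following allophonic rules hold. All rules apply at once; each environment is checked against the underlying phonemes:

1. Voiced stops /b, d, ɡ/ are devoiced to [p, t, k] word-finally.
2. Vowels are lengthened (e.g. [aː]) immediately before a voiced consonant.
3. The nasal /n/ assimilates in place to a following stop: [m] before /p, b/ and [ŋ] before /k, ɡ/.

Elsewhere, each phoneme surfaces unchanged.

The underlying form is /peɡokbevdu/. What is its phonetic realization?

[peːɡokbeːvdu]

/p/ (word-initial) is unaffected → [p].
/e/ — between /p/ and /ɡ/, before a voiced consonant — surfaces as [eː] (rule 2).
/ɡ/ (between /e/ and /o/) is in the target of rule 1 but the environment (word-finally) is not met → [ɡ].
/o/ (between /ɡ/ and /k/): rule 2 targets it, but not before a voiced consonant → unchanged [o].
/k/ (between /o/ and /b/): no rule targets it → [k].
/b/ (between /k/ and /e/) is in the target of rule 1 but the environment (word-finally) is not met → [b].
/e/ meets the environment for rule 2 (before a voiced consonant) → [eː].
/v/ — not in any rule's target class → [v].
/d/ (between /v/ and /u/) is in the target of rule 1 but the environment (word-finally) is not met → [d].
/u/ (word-final) fails the environment for rule 2, so it stays [u].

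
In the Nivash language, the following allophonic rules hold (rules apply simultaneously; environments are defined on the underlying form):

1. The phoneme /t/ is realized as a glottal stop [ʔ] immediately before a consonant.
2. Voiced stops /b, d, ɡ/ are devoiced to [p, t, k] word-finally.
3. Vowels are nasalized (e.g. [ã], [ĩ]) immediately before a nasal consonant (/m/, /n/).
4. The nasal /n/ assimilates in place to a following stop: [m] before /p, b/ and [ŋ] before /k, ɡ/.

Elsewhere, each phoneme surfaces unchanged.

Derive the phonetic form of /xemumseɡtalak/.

[xẽmũmseɡtalak]

/x/ — not in any rule's target class → [x].
/e/ (between /x/ and /m/) occurs before a nasal consonant → [ẽ] by rule 3.
/m/ (between /e/ and /u/) is unaffected → [m].
Rule 3 applies to /u/ (between /m/ and /m/: before a nasal consonant) → [ũ].
/m/ (between /u/ and /s/): no rule targets it → [m].
/s/ (between /m/ and /e/) is unaffected → [s].
/e/ — between /s/ and /ɡ/; rule 3 does not apply here → [e].
/ɡ/ (between /e/ and /t/): rule 2 targets it, but not word-finally → unchanged [ɡ].
/t/ — between /ɡ/ and /a/; rule 1 does not apply here → [t].
/a/ (between /t/ and /l/): rule 3 targets it, but not before a nasal consonant → unchanged [a].
/l/ (between /a/ and /a/) is unaffected → [l].
/a/ (between /l/ and /k/) fails the environment for rule 3, so it stays [a].
/k/ (word-final) is unaffected → [k].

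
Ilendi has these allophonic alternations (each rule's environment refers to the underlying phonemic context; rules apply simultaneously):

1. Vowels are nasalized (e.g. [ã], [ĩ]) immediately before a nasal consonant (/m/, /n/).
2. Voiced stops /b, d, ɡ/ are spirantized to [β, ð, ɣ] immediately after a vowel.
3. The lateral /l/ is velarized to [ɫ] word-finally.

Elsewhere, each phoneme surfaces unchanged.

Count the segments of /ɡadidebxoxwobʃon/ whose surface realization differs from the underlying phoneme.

5

Segments that undergo a rule: /d/ → [ð] (rule 2); /d/ → [ð] (rule 2); /b/ → [β] (rule 2); /b/ → [β] (rule 2); /o/ → [õ] (rule 1).
All other segments surface unchanged.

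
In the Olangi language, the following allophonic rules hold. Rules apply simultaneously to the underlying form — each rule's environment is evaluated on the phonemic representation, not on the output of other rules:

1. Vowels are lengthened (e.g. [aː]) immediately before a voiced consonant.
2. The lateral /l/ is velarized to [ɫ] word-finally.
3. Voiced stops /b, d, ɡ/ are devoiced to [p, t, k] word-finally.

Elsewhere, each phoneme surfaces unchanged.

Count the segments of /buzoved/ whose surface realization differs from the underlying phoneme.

4

Segments that undergo a rule: /u/ → [uː] (rule 1); /o/ → [oː] (rule 1); /e/ → [eː] (rule 1); /d/ → [t] (rule 3).
All other segments surface unchanged.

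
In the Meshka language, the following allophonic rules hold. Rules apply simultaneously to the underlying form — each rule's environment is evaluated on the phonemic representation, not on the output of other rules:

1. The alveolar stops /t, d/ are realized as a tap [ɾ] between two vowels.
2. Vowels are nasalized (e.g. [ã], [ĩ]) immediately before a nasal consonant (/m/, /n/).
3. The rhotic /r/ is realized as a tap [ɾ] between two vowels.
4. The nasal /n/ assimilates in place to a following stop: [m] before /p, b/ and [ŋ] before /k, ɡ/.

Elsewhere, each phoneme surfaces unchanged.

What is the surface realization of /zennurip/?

/z/ — not in any rule's target class → [z].
Rule 2 applies to /e/ (between /z/ and /n/: before a nasal consonant) → [ẽ].
/n/ — between /e/ and /n/; rule 4 does not apply here → [n].
/n/ — between /n/ and /u/; rule 4 does not apply here → [n].
/u/ (between /n/ and /r/): rule 2 targets it, but not before a nasal consonant → unchanged [u].
Rule 3 applies to /r/ (between /u/ and /i/: between two vowels) → [ɾ].
/i/ — between /r/ and /p/; rule 2 does not apply here → [i].
/p/ stays [p].

[zẽnnuɾip]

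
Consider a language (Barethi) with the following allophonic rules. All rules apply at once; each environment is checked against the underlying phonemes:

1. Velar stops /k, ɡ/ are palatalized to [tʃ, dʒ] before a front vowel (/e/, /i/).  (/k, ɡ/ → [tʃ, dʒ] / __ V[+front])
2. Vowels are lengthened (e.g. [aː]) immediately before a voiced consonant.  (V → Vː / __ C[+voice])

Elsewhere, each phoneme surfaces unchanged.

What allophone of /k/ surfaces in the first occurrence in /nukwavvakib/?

[k]

/k/ (between /u/ and /w/): rule 1 targets it, but not before a front vowel → unchanged [k].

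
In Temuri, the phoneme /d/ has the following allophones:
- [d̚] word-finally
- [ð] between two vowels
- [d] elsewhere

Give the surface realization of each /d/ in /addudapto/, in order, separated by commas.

Occurrence 1 (position 2): no conditioning environment matches → elsewhere allophone [d].
Occurrence 2 (position 3): no conditioning environment matches → elsewhere allophone [d].
Occurrence 3 (position 5): between two vowels → [ð].

[d], [d], [ð]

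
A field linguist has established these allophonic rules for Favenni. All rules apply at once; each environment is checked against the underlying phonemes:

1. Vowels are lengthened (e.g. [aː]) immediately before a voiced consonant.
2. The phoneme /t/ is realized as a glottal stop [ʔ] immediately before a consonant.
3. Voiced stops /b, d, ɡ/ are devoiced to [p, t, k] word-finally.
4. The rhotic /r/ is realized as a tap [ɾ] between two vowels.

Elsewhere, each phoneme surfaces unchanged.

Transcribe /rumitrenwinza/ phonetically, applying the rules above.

/r/ (word-initial) fails the environment for rule 4, so it stays [r].
/u/ meets the environment for rule 1 (before a voiced consonant) → [uː].
/m/ stays [m].
/i/ (between /m/ and /t/) is in the target of rule 1 but the environment (before a voiced consonant) is not met → [i].
/t/ — between /i/ and /r/, immediately before a consonant — surfaces as [ʔ] (rule 2).
/r/ (between /t/ and /e/): rule 4 targets it, but not between two vowels → unchanged [r].
/e/ meets the environment for rule 1 (before a voiced consonant) → [eː].
/n/ stays [n].
/w/ — not in any rule's target class → [w].
/i/ — between /w/ and /n/, before a voiced consonant — surfaces as [iː] (rule 1).
/n/ — not in any rule's target class → [n].
/z/ (between /n/ and /a/) is unaffected → [z].
/a/ — word-final; rule 1 does not apply here → [a].

[ruːmiʔreːnwiːnza]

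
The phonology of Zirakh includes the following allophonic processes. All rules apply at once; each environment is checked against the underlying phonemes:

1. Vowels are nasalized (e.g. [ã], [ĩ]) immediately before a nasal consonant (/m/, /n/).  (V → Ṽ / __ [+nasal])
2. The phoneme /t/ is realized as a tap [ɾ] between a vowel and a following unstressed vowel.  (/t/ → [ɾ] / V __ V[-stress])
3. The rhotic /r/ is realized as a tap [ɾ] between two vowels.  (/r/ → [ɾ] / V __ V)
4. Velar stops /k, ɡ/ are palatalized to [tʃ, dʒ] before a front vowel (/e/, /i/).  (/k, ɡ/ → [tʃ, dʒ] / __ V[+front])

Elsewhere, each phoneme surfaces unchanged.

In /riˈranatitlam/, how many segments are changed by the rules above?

4

Segments that undergo a rule: /r/ → [ɾ] (rule 3); /a/ → [ã] (rule 1); /t/ → [ɾ] (rule 2); /a/ → [ã] (rule 1).
All other segments surface unchanged.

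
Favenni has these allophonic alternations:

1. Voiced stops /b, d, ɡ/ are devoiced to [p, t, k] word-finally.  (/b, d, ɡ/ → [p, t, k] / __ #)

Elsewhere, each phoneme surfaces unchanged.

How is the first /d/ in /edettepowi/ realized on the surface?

[d]

/d/ — between /e/ and /e/; rule 1 does not apply here → [d].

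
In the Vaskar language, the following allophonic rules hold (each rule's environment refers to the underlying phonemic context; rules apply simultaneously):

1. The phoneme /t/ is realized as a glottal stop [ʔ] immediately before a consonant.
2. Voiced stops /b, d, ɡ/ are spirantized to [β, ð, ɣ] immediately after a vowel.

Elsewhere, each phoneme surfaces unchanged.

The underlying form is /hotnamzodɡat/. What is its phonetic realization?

/h/ (word-initial): no rule targets it → [h].
/o/ stays [o].
/t/ (between /o/ and /n/) occurs immediately before a consonant → [ʔ] by rule 1.
/n/ (between /t/ and /a/): no rule targets it → [n].
/a/ — not in any rule's target class → [a].
/m/ (between /a/ and /z/) is unaffected → [m].
/z/ (between /m/ and /o/): no rule targets it → [z].
/o/ (between /z/ and /d/): no rule targets it → [o].
Rule 2 applies to /d/ (between /o/ and /ɡ/: immediately after a vowel) → [ð].
/ɡ/ (between /d/ and /a/) is in the target of rule 2 but the environment (immediately after a vowel) is not met → [ɡ].
/a/ (between /ɡ/ and /t/): no rule targets it → [a].
/t/ (word-final) is in the target of rule 1 but the environment (immediately before a consonant) is not met → [t].

[hoʔnamzoðɡat]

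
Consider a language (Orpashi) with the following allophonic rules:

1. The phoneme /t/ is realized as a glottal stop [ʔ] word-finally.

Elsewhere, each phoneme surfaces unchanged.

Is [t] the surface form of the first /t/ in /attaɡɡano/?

Yes

/t/ (between /a/ and /t/) fails the environment for rule 1, so it stays [t].
The actual realization is [t], which matches [t].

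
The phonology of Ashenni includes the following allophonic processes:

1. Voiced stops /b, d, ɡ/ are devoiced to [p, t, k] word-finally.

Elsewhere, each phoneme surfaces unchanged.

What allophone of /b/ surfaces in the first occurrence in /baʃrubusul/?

/b/ (word-initial) fails the environment for rule 1, so it stays [b].

[b]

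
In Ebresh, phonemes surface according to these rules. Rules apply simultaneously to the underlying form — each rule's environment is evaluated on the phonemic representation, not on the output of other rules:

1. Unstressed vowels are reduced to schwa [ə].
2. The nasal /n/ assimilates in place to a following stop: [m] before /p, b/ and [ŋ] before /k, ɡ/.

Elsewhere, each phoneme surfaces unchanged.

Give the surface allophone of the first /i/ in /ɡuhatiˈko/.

/i/ (between /t/ and /k/) occurs in an unstressed syllable → [ə] by rule 1.

[ə]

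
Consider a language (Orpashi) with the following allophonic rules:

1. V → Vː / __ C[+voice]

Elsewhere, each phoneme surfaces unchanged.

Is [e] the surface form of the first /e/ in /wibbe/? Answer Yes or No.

/e/ (word-final) fails the environment for rule 1, so it stays [e].
The actual realization is [e], which matches [e].

Yes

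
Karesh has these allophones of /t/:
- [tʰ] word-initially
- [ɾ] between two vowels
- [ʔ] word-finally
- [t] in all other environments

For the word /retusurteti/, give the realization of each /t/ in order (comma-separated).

[ɾ], [t], [ɾ]

Occurrence 1 (position 3): between two vowels → [ɾ].
Occurrence 2 (position 8): no conditioning environment matches → elsewhere allophone [t].
Occurrence 3 (position 10): between two vowels → [ɾ].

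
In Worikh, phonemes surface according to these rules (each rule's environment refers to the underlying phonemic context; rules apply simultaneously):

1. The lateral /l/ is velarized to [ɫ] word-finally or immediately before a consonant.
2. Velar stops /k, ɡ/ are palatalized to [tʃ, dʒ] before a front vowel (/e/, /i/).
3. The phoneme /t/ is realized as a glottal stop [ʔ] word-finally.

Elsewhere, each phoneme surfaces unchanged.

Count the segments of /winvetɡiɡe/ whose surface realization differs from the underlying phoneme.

Segments that undergo a rule: /ɡ/ → [dʒ] (rule 2); /ɡ/ → [dʒ] (rule 2).
All other segments surface unchanged.

2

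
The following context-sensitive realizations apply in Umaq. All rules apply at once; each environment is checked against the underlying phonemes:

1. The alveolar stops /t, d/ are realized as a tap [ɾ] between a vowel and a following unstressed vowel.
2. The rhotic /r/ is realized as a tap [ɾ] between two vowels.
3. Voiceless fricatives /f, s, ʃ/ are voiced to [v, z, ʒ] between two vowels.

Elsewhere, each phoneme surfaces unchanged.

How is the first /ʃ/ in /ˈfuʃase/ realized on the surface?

/ʃ/ — between /u/ and /a/, between two vowels — surfaces as [ʒ] (rule 3).

[ʒ]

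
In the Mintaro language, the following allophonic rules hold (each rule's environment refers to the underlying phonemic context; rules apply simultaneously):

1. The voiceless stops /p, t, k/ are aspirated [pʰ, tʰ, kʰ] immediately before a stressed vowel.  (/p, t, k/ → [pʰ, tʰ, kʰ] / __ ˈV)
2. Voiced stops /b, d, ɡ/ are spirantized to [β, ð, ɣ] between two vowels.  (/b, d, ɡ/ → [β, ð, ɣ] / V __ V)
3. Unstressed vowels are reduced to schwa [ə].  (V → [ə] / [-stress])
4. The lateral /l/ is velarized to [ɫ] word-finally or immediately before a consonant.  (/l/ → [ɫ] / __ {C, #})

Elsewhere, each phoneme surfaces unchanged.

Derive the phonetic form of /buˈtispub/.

/b/ (word-initial) fails the environment for rule 2, so it stays [b].
/u/ — between /b/ and /t/, in an unstressed syllable — surfaces as [ə] (rule 3).
/t/ (between /u/ and /i/) occurs immediately before a stressed vowel → [tʰ] by rule 1.
/i/ (between /t/ and /s/) is in the target of rule 3 but the environment (in an unstressed syllable) is not met → [i].
/s/ stays [s].
/p/ (between /s/ and /u/) fails the environment for rule 1, so it stays [p].
/u/ (between /p/ and /b/): in an unstressed syllable, so rule 3 applies → [ə].
/b/ — word-final; rule 2 does not apply here → [b].

[bəˈtʰispəb]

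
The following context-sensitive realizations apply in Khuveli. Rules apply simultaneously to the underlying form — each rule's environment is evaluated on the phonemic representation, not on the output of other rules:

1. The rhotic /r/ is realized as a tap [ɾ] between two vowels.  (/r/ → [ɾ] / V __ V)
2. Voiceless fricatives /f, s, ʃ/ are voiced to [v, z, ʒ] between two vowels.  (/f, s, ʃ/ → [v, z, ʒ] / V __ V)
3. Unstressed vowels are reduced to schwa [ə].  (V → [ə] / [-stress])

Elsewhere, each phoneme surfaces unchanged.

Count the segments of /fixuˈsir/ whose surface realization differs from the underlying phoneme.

Segments that undergo a rule: /i/ → [ə] (rule 3); /u/ → [ə] (rule 3); /s/ → [z] (rule 2).
All other segments surface unchanged.

3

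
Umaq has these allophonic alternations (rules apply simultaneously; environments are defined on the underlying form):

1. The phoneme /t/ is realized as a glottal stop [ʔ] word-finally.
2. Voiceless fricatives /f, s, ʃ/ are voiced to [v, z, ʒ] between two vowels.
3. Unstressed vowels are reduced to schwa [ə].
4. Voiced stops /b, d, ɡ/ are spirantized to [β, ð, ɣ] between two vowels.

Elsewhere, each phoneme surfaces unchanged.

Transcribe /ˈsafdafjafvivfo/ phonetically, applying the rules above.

[ˈsafdəfjəfvəvfə]

/s/ (word-initial) is in the target of rule 2 but the environment (between two vowels) is not met → [s].
/a/ (between /s/ and /f/) is in the target of rule 3 but the environment (in an unstressed syllable) is not met → [a].
/f/ — between /a/ and /d/; rule 2 does not apply here → [f].
/d/ (between /f/ and /a/) is in the target of rule 4 but the environment (between two vowels) is not met → [d].
/a/ meets the environment for rule 3 (in an unstressed syllable) → [ə].
/f/ (between /a/ and /j/) fails the environment for rule 2, so it stays [f].
/j/ (between /f/ and /a/) is unaffected → [j].
/a/ — between /j/ and /f/, in an unstressed syllable — surfaces as [ə] (rule 3).
/f/ (between /a/ and /v/) is in the target of rule 2 but the environment (between two vowels) is not met → [f].
/v/ — not in any rule's target class → [v].
/i/ — between /v/ and /v/, in an unstressed syllable — surfaces as [ə] (rule 3).
/v/ (between /i/ and /f/): no rule targets it → [v].
/f/ — between /v/ and /o/; rule 2 does not apply here → [f].
/o/ — word-final, in an unstressed syllable — surfaces as [ə] (rule 3).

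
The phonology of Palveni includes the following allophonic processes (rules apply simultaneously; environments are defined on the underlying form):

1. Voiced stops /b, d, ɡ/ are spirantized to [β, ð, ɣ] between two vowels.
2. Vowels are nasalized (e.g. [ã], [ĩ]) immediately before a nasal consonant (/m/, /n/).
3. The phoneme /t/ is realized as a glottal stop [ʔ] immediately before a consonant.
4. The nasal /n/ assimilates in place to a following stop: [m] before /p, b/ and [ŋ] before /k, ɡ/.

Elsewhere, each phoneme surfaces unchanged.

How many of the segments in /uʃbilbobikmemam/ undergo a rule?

Segments that undergo a rule: /b/ → [β] (rule 1); /e/ → [ẽ] (rule 2); /a/ → [ã] (rule 2).
All other segments surface unchanged.

3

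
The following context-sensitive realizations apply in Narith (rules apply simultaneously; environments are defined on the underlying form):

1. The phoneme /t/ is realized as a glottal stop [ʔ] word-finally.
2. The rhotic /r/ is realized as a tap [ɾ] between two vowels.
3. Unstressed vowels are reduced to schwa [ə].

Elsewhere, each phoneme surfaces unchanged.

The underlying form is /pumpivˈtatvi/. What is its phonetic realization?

[pəmpəvˈtatvə]

/p/ stays [p].
/u/ (between /p/ and /m/) occurs in an unstressed syllable → [ə] by rule 3.
/m/ (between /u/ and /p/) is unaffected → [m].
/p/ (between /m/ and /i/): no rule targets it → [p].
/i/ (between /p/ and /v/): in an unstressed syllable, so rule 3 applies → [ə].
/v/ (between /i/ and /t/) is unaffected → [v].
/t/ (between /v/ and /a/) is in the target of rule 1 but the environment (word-finally) is not met → [t].
/a/ — between /t/ and /t/; rule 3 does not apply here → [a].
/t/ — between /a/ and /v/; rule 1 does not apply here → [t].
/v/ — not in any rule's target class → [v].
/i/ — word-final, in an unstressed syllable — surfaces as [ə] (rule 3).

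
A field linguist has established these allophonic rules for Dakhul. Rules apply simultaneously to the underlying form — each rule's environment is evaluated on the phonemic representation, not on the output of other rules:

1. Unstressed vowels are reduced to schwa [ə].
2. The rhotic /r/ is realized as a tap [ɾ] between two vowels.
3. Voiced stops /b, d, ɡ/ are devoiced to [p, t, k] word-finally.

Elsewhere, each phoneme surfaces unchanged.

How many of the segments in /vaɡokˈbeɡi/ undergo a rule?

Segments that undergo a rule: /a/ → [ə] (rule 1); /o/ → [ə] (rule 1); /i/ → [ə] (rule 1).
All other segments surface unchanged.

3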